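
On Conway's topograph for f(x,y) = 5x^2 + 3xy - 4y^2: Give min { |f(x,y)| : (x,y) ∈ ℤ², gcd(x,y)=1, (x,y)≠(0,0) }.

river: ρ → (-4,5,4)
river: ρ → (4,3,-5)
river: ρ → (-5,7,2)
river: ρ → (2,9,-1)
river: ρ → (-1,9,2)
river: ρ → (2,7,-5)
river: ρ → (-5,3,4)
river: ρ → (4,5,-4)
river: ρ → (-4,3,5)
river: ρ → (5,7,-2)
river: ρ → (-2,9,1)
river: ρ → (1,9,-2)
river: ρ → (-2,7,5)
river: ρ → (5,3,-4)
closes: descent 0, river 14
min |a| on river = 1

1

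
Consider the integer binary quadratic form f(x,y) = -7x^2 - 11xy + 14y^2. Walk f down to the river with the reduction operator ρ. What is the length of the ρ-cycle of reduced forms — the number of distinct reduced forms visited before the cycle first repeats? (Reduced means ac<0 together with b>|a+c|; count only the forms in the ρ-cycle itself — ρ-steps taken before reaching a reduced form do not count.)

D = 513, ⌊√D⌋ = 22
descent: ρ → (14,11,-7)  [lands on river]
river: ρ → (-7,17,8)
river: ρ → (8,15,-9)
river: ρ → (-9,21,2)
river: ρ → (2,19,-19)
river: ρ → (-19,19,2)
river: ρ → (2,21,-9)
river: ρ → (-9,15,8)
river: ρ → (8,17,-7)
river: ρ → (-7,11,14)
river: ρ → (14,17,-4)
river: ρ → (-4,15,18)
river: ρ → (18,21,-1)
river: ρ → (-1,21,18)
river: ρ → (18,15,-4)
river: ρ → (-4,17,14)
ρ-cycle length = 16 (tail of 1 descent step not counted)

16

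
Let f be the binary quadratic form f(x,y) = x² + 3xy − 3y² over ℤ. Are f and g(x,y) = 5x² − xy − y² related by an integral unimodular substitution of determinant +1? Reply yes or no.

D₁ = 21, D₂ = 21
river cycle of f (length 2): (-3, 3, 1), (1, 3, -3)
river cycle of g (length 2): (-1, 3, 3), (3, 3, -1)
cycles differ ⇒ inequivalent

no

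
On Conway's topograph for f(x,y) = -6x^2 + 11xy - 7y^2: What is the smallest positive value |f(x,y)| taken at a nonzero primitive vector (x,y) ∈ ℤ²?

translate: b→1 (≡-11 mod 12), so (6,-11,7)→(6,1,2)
flip: (6,1,2)→(2,-1,6)
reduced (well bottom): (2,-1,6) with a≤c, −a<b≤a
well minimum |f| = |-2| = 2 (negative-definite)

2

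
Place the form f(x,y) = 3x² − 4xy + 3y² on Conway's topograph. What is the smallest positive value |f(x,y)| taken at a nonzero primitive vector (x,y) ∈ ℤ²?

translate: b→2 (≡-4 mod 6), so (3,-4,3)→(3,2,2)
flip: (3,2,2)→(2,-2,3)
translate: b→2 (≡-2 mod 4), so (2,-2,3)→(2,2,3)
reduced (well bottom): (2,2,3) with a≤c, −a<b≤a
well minimum = a = 2

2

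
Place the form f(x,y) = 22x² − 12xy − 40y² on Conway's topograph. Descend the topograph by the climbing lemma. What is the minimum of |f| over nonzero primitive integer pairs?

descent: ρ → (-40,12,22)
descent: ρ → (22,32,-30)  [lands on river]
river: ρ → (-30,28,24)
river: ρ → (24,20,-34)
river: ρ → (-34,48,10)
river: ρ → (10,52,-24)
river: ρ → (-24,44,18)
river: ρ → (18,28,-40)
river: ρ → (-40,52,6)
river: ρ → (6,56,-22)
river: ρ → (-22,32,30)
river: ρ → (30,28,-24)
river: ρ → (-24,20,34)
river: ρ → (34,48,-10)
river: ρ → (-10,52,24)
river: ρ → (24,44,-18)
river: ρ → (-18,28,40)
river: ρ → (40,52,-6)
river: ρ → (-6,56,22)
closes: descent 2, river 18
min |a| on river = 6

6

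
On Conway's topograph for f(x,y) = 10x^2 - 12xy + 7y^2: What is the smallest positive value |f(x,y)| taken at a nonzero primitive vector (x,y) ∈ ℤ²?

translate: b→8 (≡-12 mod 20), so (10,-12,7)→(10,8,5)
flip: (10,8,5)→(5,-8,10)
translate: b→2 (≡-8 mod 10), so (5,-8,10)→(5,2,7)
reduced (well bottom): (5,2,7) with a≤c, −a<b≤a
well minimum = a = 5

5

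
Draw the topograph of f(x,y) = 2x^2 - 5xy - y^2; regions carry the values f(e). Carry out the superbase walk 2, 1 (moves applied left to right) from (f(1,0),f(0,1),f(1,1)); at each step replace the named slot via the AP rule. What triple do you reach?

start (2,-1,-4) = (f(1,0),f(0,1),f(1,1))
replace slot 2: 2·(2+(-4)) − (-1) = -3 → (2,-3,-4)
replace slot 1: 2·((-3)+(-4)) − 2 = -16 → (-16,-3,-4)

-16,-3,-4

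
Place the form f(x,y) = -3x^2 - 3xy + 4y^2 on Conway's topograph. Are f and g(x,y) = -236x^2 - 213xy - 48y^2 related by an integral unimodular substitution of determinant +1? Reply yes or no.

D₁ = 57, D₂ = 57
river cycle of f (length 6): (4, 3, -3), (-3, 3, 4), (4, 5, -2), (-2, 7, 1), (1, 7, -2), (-2, 5, 4)
river cycle of g (length 6): (-2, 7, 1), (1, 7, -2), (-2, 5, 4), (4, 3, -3), (-3, 3, 4), (4, 5, -2)
cycles coincide ⇒ equivalent

yes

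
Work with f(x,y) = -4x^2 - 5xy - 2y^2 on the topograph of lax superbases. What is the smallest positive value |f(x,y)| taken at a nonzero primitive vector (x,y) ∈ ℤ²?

translate: b→-3 (≡5 mod 8), so (4,5,2)→(4,-3,1)
flip: (4,-3,1)→(1,3,4)
translate: b→1 (≡3 mod 2), so (1,3,4)→(1,1,2)
reduced (well bottom): (1,1,2) with a≤c, −a<b≤a
well minimum |f| = |-1| = 1 (negative-definite)

1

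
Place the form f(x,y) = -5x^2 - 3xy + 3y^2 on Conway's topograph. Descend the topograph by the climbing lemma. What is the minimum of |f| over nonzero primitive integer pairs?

descent: ρ → (3,3,-5)  [lands on river]
river: ρ → (-5,7,1)
river: ρ → (1,7,-5)
river: ρ → (-5,3,3)
closes: descent 1, river 4
min |a| on river = 1

1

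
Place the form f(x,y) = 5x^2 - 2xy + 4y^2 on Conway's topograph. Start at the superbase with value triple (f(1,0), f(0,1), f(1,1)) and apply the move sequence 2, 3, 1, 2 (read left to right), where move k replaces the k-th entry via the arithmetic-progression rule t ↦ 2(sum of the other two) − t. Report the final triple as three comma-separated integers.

start (5,4,7) = (f(1,0),f(0,1),f(1,1))
replace slot 2: 2·(5+7) − 4 = 20 → (5,20,7)
replace slot 3: 2·(5+20) − 7 = 43 → (5,20,43)
replace slot 1: 2·(20+43) − 5 = 121 → (121,20,43)
replace slot 2: 2·(121+43) − 20 = 308 → (121,308,43)

121,308,43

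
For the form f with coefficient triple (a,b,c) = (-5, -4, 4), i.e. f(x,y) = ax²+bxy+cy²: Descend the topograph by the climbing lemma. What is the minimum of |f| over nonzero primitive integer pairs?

descent: ρ → (4,4,-5)  [lands on river]
river: ρ → (-5,6,3)
river: ρ → (3,6,-5)
river: ρ → (-5,4,4)
closes: descent 1, river 4
min |a| on river = 3

3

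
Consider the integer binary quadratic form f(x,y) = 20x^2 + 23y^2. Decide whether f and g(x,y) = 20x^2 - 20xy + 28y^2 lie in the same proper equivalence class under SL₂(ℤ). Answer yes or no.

D₁ = -1840, D₂ = -1840
f: reduced (well bottom): (20,0,23) with a≤c, −a<b≤a
g: translate: b→20 (≡-20 mod 40), so (20,-20,28)→(20,20,28)
g: reduced (well bottom): (20,20,28) with a≤c, −a<b≤a
reduced forms (20, 0, 23) vs (20, 20, 28) ⇒ inequivalent

no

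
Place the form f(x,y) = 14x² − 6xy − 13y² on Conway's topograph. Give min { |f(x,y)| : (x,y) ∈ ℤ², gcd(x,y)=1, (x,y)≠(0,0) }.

descent: ρ → (-13,6,14)  [lands on river]
river: ρ → (14,22,-5)
river: ρ → (-5,18,22)
river: ρ → (22,26,-1)
river: ρ → (-1,26,22)
river: ρ → (22,18,-5)
river: ρ → (-5,22,14)
river: ρ → (14,6,-13)
river: ρ → (-13,20,7)
river: ρ → (7,22,-10)
river: ρ → (-10,18,11)
river: ρ → (11,26,-2)
river: ρ → (-2,26,11)
river: ρ → (11,18,-10)
river: ρ → (-10,22,7)
river: ρ → (7,20,-13)
closes: descent 1, river 16
min |a| on river = 1

1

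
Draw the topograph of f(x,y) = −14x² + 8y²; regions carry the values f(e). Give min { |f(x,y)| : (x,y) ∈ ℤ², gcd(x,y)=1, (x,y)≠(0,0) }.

descent: ρ → (8,16,-6)  [lands on river]
river: ρ → (-6,20,2)
river: ρ → (2,20,-6)
river: ρ → (-6,16,8)
closes: descent 1, river 4
min |a| on river = 2

2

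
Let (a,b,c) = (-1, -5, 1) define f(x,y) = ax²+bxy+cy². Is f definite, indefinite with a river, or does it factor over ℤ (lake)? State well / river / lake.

D = b²−4ac = (-5)² − 4·(-1)·1 = 29
D > 0 non-square ⇒ indefinite ⇒ periodic river

river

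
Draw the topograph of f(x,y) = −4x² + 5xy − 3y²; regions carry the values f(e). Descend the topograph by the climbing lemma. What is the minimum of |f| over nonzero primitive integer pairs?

translate: b→3 (≡-5 mod 8), so (4,-5,3)→(4,3,2)
flip: (4,3,2)→(2,-3,4)
translate: b→1 (≡-3 mod 4), so (2,-3,4)→(2,1,3)
reduced (well bottom): (2,1,3) with a≤c, −a<b≤a
well minimum |f| = |-2| = 2 (negative-definite)

2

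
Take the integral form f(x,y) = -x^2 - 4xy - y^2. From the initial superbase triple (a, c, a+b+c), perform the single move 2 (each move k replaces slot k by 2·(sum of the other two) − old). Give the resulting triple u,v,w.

start (-1,-1,-6) = (f(1,0),f(0,1),f(1,1))
replace slot 2: 2·((-1)+(-6)) − (-1) = -13 → (-1,-13,-6)

-1,-13,-6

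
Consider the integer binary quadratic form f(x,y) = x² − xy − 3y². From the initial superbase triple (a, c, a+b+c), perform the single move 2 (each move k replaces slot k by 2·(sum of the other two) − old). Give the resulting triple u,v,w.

start (1,-3,-3) = (f(1,0),f(0,1),f(1,1))
replace slot 2: 2·(1+(-3)) − (-3) = -1 → (1,-1,-3)

1,-1,-3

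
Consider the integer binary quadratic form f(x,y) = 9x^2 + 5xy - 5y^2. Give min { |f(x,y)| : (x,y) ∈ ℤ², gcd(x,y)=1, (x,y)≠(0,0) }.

river: ρ → (-5,5,9)
river: ρ → (9,13,-1)
river: ρ → (-1,13,9)
river: ρ → (9,5,-5)
closes: descent 0, river 4
min |a| on river = 1

1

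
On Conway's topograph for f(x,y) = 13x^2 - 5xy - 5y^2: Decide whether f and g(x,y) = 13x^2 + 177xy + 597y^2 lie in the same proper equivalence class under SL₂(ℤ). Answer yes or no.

D₁ = 285, D₂ = 285
river cycle of f (length 2): (-5, 15, 3), (3, 15, -5)
river cycle of g (length 2): (-5, 15, 3), (3, 15, -5)
cycles coincide ⇒ equivalent

yes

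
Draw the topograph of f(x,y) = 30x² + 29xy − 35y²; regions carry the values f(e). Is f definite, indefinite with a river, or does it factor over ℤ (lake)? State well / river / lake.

D = b²−4ac = 29² − 4·30·(-35) = 5041
D = 71² is a perfect square ⇒ form factors over ℤ ⇒ lakes

lake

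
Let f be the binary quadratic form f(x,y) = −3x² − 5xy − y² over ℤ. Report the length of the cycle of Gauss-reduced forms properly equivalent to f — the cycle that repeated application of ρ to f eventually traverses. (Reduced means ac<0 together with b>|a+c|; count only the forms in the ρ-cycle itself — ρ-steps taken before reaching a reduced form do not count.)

D = 13, ⌊√D⌋ = 3
descent: ρ → (-1,3,1)  [lands on river]
river: ρ → (1,3,-1)
ρ-cycle length = 2 (tail of 1 descent step not counted)

2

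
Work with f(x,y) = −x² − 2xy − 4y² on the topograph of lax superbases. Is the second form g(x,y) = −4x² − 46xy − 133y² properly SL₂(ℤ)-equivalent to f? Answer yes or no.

D₁ = -12, D₂ = -12
f is negative-definite; reduce −f:
−f: translate: b→0 (≡2 mod 2), so (1,2,4)→(1,0,3)
−f: reduced (well bottom): (1,0,3) with a≤c, −a<b≤a
flip sign back: reduced form of f is (-1,0,-3)
g is negative-definite; reduce −g:
−g: translate: b→-2 (≡46 mod 8), so (4,46,133)→(4,-2,1)
−g: flip: (4,-2,1)→(1,2,4)
−g: translate: b→0 (≡2 mod 2), so (1,2,4)→(1,0,3)
−g: reduced (well bottom): (1,0,3) with a≤c, −a<b≤a
flip sign back: reduced form of g is (-1,0,-3)
reduced forms (-1, 0, -3) vs (-1, 0, -3) ⇒ equivalent

yes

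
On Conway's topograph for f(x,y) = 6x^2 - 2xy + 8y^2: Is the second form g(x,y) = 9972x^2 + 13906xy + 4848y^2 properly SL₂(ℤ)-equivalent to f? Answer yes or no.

D₁ = -188, D₂ = -188
f: reduced (well bottom): (6,-2,8) with a≤c, −a<b≤a
g: translate: b→-6038 (≡13906 mod 19944), so (9972,13906,4848)→(9972,-6038,914)
g: flip: (9972,-6038,914)→(914,6038,9972)
g: translate: b→554 (≡6038 mod 1828), so (914,6038,9972)→(914,554,84)
g: flip: (914,554,84)→(84,-554,914)
g: translate: b→-50 (≡-554 mod 168), so (84,-554,914)→(84,-50,8)
g: flip: (84,-50,8)→(8,50,84)
g: translate: b→2 (≡50 mod 16), so (8,50,84)→(8,2,6)
g: flip: (8,2,6)→(6,-2,8)
g: reduced (well bottom): (6,-2,8) with a≤c, −a<b≤a
reduced forms (6, -2, 8) vs (6, -2, 8) ⇒ equivalent

yes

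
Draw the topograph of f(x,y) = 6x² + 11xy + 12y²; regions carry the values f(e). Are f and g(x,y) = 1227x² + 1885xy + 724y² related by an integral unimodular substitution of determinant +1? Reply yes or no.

D₁ = -167, D₂ = -167
f: translate: b→-1 (≡11 mod 12), so (6,11,12)→(6,-1,7)
f: reduced (well bottom): (6,-1,7) with a≤c, −a<b≤a
g: translate: b→-569 (≡1885 mod 2454), so (1227,1885,724)→(1227,-569,66)
g: flip: (1227,-569,66)→(66,569,1227)
g: translate: b→41 (≡569 mod 132), so (66,569,1227)→(66,41,7)
g: flip: (66,41,7)→(7,-41,66)
g: translate: b→1 (≡-41 mod 14), so (7,-41,66)→(7,1,6)
g: flip: (7,1,6)→(6,-1,7)
g: reduced (well bottom): (6,-1,7) with a≤c, −a<b≤a
reduced forms (6, -1, 7) vs (6, -1, 7) ⇒ equivalent

yes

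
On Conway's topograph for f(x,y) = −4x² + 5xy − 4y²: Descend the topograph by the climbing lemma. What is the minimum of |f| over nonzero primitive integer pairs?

translate: b→3 (≡-5 mod 8), so (4,-5,4)→(4,3,3)
flip: (4,3,3)→(3,-3,4)
translate: b→3 (≡-3 mod 6), so (3,-3,4)→(3,3,4)
reduced (well bottom): (3,3,4) with a≤c, −a<b≤a
well minimum |f| = |-3| = 3 (negative-definite)

3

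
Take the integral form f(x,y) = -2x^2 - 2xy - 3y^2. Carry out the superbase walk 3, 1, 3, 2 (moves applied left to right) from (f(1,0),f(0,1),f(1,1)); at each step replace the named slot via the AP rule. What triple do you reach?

start (-2,-3,-7) = (f(1,0),f(0,1),f(1,1))
replace slot 3: 2·((-2)+(-3)) − (-7) = -3 → (-2,-3,-3)
replace slot 1: 2·((-3)+(-3)) − (-2) = -10 → (-10,-3,-3)
replace slot 3: 2·((-10)+(-3)) − (-3) = -23 → (-10,-3,-23)
replace slot 2: 2·((-10)+(-23)) − (-3) = -63 → (-10,-63,-23)

-10,-63,-23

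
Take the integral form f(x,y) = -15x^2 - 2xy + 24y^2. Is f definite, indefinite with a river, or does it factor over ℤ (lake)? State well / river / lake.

D = b²−4ac = (-2)² − 4·(-15)·24 = 1444
D = 38² is a perfect square ⇒ form factors over ℤ ⇒ lakes

lake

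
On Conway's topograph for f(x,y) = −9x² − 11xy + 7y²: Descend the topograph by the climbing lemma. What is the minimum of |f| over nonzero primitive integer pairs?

descent: ρ → (7,11,-9)  [lands on river]
river: ρ → (-9,7,9)
river: ρ → (9,11,-7)
river: ρ → (-7,17,3)
river: ρ → (3,19,-1)
river: ρ → (-1,19,3)
river: ρ → (3,17,-7)
river: ρ → (-7,11,9)
river: ρ → (9,7,-9)
river: ρ → (-9,11,7)
river: ρ → (7,17,-3)
river: ρ → (-3,19,1)
river: ρ → (1,19,-3)
river: ρ → (-3,17,7)
closes: descent 1, river 14
min |a| on river = 1

1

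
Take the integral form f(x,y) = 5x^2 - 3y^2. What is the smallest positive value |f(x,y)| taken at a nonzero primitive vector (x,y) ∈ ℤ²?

descent: ρ → (-3,6,2)  [lands on river]
river: ρ → (2,6,-3)
closes: descent 1, river 2
min |a| on river = 2

2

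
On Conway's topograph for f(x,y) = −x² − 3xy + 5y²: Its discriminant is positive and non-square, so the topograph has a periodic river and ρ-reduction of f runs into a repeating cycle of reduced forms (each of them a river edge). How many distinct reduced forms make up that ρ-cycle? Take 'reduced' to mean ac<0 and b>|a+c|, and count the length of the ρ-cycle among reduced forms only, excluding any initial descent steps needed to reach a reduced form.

D = 29, ⌊√D⌋ = 5
descent: ρ → (5,3,-1)
descent: ρ → (-1,5,1)  [lands on river]
river: ρ → (1,5,-1)
ρ-cycle length = 2 (tail of 2 descent steps not counted)

2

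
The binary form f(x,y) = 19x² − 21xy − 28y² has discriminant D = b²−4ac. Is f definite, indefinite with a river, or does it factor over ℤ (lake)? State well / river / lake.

D = b²−4ac = (-21)² − 4·19·(-28) = 2569
D > 0 non-square ⇒ indefinite ⇒ periodic river

river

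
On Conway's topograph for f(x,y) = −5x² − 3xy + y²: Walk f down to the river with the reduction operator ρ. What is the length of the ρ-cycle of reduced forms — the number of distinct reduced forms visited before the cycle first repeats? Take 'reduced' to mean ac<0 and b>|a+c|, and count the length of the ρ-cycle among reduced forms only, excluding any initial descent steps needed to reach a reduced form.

D = 29, ⌊√D⌋ = 5
descent: ρ → (1,5,-1)  [lands on river]
river: ρ → (-1,5,1)
ρ-cycle length = 2 (tail of 1 descent step not counted)

2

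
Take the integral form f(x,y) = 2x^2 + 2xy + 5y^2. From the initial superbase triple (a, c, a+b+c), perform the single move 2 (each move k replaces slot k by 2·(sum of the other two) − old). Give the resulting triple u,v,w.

start (2,5,9) = (f(1,0),f(0,1),f(1,1))
replace slot 2: 2·(2+9) − 5 = 17 → (2,17,9)

2,17,9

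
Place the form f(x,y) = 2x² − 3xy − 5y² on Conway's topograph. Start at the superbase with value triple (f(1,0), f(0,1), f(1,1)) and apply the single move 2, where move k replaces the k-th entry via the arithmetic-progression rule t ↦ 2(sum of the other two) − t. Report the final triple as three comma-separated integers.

start (2,-5,-6) = (f(1,0),f(0,1),f(1,1))
replace slot 2: 2·(2+(-6)) − (-5) = -3 → (2,-3,-6)

2,-3,-6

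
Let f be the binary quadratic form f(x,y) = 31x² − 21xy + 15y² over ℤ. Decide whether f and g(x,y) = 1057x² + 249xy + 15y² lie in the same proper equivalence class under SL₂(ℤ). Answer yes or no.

D₁ = -1419, D₂ = -1419
f: flip: (31,-21,15)→(15,21,31)
f: translate: b→-9 (≡21 mod 30), so (15,21,31)→(15,-9,25)
f: reduced (well bottom): (15,-9,25) with a≤c, −a<b≤a
g: flip: (1057,249,15)→(15,-249,1057)
g: translate: b→-9 (≡-249 mod 30), so (15,-249,1057)→(15,-9,25)
g: reduced (well bottom): (15,-9,25) with a≤c, −a<b≤a
reduced forms (15, -9, 25) vs (15, -9, 25) ⇒ equivalent

yes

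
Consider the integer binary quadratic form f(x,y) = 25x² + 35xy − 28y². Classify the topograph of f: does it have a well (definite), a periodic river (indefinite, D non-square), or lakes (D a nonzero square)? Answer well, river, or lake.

D = b²−4ac = 35² − 4·25·(-28) = 4025
D > 0 non-square ⇒ indefinite ⇒ periodic river

river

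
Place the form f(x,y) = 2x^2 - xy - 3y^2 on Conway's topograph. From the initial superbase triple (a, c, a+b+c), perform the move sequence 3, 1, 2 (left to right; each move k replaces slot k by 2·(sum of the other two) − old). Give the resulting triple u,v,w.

start (2,-3,-2) = (f(1,0),f(0,1),f(1,1))
replace slot 3: 2·(2+(-3)) − (-2) = 0 → (2,-3,0)
replace slot 1: 2·((-3)+0) − 2 = -8 → (-8,-3,0)
replace slot 2: 2·((-8)+0) − (-3) = -13 → (-8,-13,0)

-8,-13,0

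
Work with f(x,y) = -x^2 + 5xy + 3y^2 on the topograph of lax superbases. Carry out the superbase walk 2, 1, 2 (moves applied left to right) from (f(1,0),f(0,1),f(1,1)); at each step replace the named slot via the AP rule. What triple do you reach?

start (-1,3,7) = (f(1,0),f(0,1),f(1,1))
replace slot 2: 2·((-1)+7) − 3 = 9 → (-1,9,7)
replace slot 1: 2·(9+7) − (-1) = 33 → (33,9,7)
replace slot 2: 2·(33+7) − 9 = 71 → (33,71,7)

33,71,7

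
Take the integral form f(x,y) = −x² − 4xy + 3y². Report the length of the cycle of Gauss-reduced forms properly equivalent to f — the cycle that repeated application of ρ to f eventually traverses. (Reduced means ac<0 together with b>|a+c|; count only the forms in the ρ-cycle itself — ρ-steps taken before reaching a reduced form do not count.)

D = 28, ⌊√D⌋ = 5
descent: ρ → (3,4,-1)  [lands on river]
river: ρ → (-1,4,3)
river: ρ → (3,2,-2)
river: ρ → (-2,2,3)
ρ-cycle length = 4 (tail of 1 descent step not counted)

4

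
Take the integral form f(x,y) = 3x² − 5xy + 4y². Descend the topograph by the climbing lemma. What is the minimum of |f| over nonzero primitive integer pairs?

translate: b→1 (≡-5 mod 6), so (3,-5,4)→(3,1,2)
flip: (3,1,2)→(2,-1,3)
reduced (well bottom): (2,-1,3) with a≤c, −a<b≤a
well minimum = a = 2

2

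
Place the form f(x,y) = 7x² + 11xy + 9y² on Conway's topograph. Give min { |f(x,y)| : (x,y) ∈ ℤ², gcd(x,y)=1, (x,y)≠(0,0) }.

translate: b→-3 (≡11 mod 14), so (7,11,9)→(7,-3,5)
flip: (7,-3,5)→(5,3,7)
reduced (well bottom): (5,3,7) with a≤c, −a<b≤a
well minimum = a = 5

5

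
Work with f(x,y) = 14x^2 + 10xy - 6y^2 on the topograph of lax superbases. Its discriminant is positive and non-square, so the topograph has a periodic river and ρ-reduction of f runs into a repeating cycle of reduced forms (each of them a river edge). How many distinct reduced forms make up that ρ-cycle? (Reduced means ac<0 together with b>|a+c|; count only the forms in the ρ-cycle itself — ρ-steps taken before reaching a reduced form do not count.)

D = 436, ⌊√D⌋ = 20
river: ρ → (-6,14,10)
river: ρ → (10,6,-10)
river: ρ → (-10,14,6)
river: ρ → (6,10,-14)
river: ρ → (-14,18,2)
river: ρ → (2,18,-14)
river: ρ → (-14,10,6)
river: ρ → (6,14,-10)
river: ρ → (-10,6,10)
river: ρ → (10,14,-6)
river: ρ → (-6,10,14)
river: ρ → (14,18,-2)
river: ρ → (-2,18,14)
river: ρ → (14,10,-6)
ρ-cycle length = 14 (tail of 0 descent steps not counted)

14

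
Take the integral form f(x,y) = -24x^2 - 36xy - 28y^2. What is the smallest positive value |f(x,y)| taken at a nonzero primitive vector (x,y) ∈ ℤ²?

translate: b→-12 (≡36 mod 48), so (24,36,28)→(24,-12,16)
flip: (24,-12,16)→(16,12,24)
reduced (well bottom): (16,12,24) with a≤c, −a<b≤a
well minimum |f| = |-16| = 16 (negative-definite)

16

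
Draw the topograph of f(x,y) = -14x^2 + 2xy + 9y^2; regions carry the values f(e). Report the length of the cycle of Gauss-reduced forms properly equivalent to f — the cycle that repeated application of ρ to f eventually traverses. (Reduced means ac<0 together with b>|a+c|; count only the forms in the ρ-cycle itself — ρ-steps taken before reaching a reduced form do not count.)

D = 508, ⌊√D⌋ = 22
descent: ρ → (9,16,-7)  [lands on river]
river: ρ → (-7,12,13)
river: ρ → (13,14,-6)
river: ρ → (-6,22,1)
river: ρ → (1,22,-6)
river: ρ → (-6,14,13)
river: ρ → (13,12,-7)
river: ρ → (-7,16,9)
river: ρ → (9,20,-3)
river: ρ → (-3,22,2)
river: ρ → (2,22,-3)
river: ρ → (-3,20,9)
ρ-cycle length = 12 (tail of 1 descent step not counted)

12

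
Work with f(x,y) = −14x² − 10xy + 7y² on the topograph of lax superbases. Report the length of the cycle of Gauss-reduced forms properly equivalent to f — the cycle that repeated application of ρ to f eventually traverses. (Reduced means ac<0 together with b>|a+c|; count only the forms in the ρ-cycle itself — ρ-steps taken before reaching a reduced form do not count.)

D = 492, ⌊√D⌋ = 22
descent: ρ → (7,10,-14)  [lands on river]
river: ρ → (-14,18,3)
river: ρ → (3,18,-14)
river: ρ → (-14,10,7)
river: ρ → (7,18,-6)
river: ρ → (-6,18,7)
ρ-cycle length = 6 (tail of 1 descent step not counted)

6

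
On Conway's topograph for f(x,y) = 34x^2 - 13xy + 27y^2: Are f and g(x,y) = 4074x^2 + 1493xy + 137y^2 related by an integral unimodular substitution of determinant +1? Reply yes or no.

D₁ = -3503, D₂ = -3503
f: flip: (34,-13,27)→(27,13,34)
f: reduced (well bottom): (27,13,34) with a≤c, −a<b≤a
g: flip: (4074,1493,137)→(137,-1493,4074)
g: translate: b→-123 (≡-1493 mod 274), so (137,-1493,4074)→(137,-123,34)
g: flip: (137,-123,34)→(34,123,137)
g: translate: b→-13 (≡123 mod 68), so (34,123,137)→(34,-13,27)
g: flip: (34,-13,27)→(27,13,34)
g: reduced (well bottom): (27,13,34) with a≤c, −a<b≤a
reduced forms (27, 13, 34) vs (27, 13, 34) ⇒ equivalent

yes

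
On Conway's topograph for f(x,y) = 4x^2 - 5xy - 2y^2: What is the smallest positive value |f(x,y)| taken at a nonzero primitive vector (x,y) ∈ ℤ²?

descent: ρ → (-2,5,4)  [lands on river]
river: ρ → (4,3,-3)
river: ρ → (-3,3,4)
river: ρ → (4,5,-2)
river: ρ → (-2,7,1)
river: ρ → (1,7,-2)
closes: descent 1, river 6
min |a| on river = 1

1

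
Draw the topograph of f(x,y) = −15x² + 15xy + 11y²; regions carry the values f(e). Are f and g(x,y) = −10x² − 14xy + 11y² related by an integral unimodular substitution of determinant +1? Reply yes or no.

D₁ = 885, D₂ = 636
discriminants differ ⇒ not SL₂(ℤ)-equivalent

no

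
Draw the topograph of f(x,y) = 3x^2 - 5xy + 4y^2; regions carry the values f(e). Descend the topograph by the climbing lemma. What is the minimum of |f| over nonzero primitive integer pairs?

translate: b→1 (≡-5 mod 6), so (3,-5,4)→(3,1,2)
flip: (3,1,2)→(2,-1,3)
reduced (well bottom): (2,-1,3) with a≤c, −a<b≤a
well minimum = a = 2

2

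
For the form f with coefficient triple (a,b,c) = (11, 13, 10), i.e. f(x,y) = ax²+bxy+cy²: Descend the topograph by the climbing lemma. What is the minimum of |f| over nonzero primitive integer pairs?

translate: b→-9 (≡13 mod 22), so (11,13,10)→(11,-9,8)
flip: (11,-9,8)→(8,9,11)
translate: b→-7 (≡9 mod 16), so (8,9,11)→(8,-7,10)
reduced (well bottom): (8,-7,10) with a≤c, −a<b≤a
well minimum = a = 8

8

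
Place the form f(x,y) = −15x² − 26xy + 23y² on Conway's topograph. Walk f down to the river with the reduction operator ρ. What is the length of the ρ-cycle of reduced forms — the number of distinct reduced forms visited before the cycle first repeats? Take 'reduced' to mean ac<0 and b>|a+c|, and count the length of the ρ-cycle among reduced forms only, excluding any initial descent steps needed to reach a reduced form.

D = 2056, ⌊√D⌋ = 45
descent: ρ → (23,26,-15)  [lands on river]
river: ρ → (-15,34,15)
river: ρ → (15,26,-23)
river: ρ → (-23,20,18)
river: ρ → (18,16,-25)
river: ρ → (-25,34,9)
river: ρ → (9,38,-17)
river: ρ → (-17,30,17)
river: ρ → (17,38,-9)
river: ρ → (-9,34,25)
river: ρ → (25,16,-18)
river: ρ → (-18,20,23)
ρ-cycle length = 12 (tail of 1 descent step not counted)

12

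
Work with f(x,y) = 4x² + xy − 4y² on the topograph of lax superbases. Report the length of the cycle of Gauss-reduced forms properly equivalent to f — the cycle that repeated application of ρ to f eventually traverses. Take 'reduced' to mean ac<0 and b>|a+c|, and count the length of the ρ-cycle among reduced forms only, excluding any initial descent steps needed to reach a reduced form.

D = 65, ⌊√D⌋ = 8
river: ρ → (-4,7,1)
river: ρ → (1,7,-4)
river: ρ → (-4,1,4)
river: ρ → (4,7,-1)
river: ρ → (-1,7,4)
river: ρ → (4,1,-4)
ρ-cycle length = 6 (tail of 0 descent steps not counted)

6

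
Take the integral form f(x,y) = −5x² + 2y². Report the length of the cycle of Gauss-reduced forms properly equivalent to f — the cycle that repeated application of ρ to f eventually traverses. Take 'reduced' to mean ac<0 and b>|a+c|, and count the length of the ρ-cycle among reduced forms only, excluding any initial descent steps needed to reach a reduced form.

D = 40, ⌊√D⌋ = 6
descent: ρ → (2,4,-3)  [lands on river]
river: ρ → (-3,2,3)
river: ρ → (3,4,-2)
river: ρ → (-2,4,3)
river: ρ → (3,2,-3)
river: ρ → (-3,4,2)
ρ-cycle length = 6 (tail of 1 descent step not counted)

6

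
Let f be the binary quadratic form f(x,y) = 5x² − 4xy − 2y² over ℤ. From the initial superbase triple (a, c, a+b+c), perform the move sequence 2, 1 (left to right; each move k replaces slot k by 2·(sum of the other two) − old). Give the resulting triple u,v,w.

start (5,-2,-1) = (f(1,0),f(0,1),f(1,1))
replace slot 2: 2·(5+(-1)) − (-2) = 10 → (5,10,-1)
replace slot 1: 2·(10+(-1)) − 5 = 13 → (13,10,-1)

13,10,-1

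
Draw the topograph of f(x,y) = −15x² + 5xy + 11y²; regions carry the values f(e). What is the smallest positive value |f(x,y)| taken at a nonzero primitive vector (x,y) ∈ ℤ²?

river: ρ → (11,17,-9)
river: ρ → (-9,19,9)
river: ρ → (9,17,-11)
river: ρ → (-11,5,15)
river: ρ → (15,25,-1)
river: ρ → (-1,25,15)
river: ρ → (15,5,-11)
river: ρ → (-11,17,9)
river: ρ → (9,19,-9)
river: ρ → (-9,17,11)
river: ρ → (11,5,-15)
river: ρ → (-15,25,1)
river: ρ → (1,25,-15)
river: ρ → (-15,5,11)
closes: descent 0, river 14
min |a| on river = 1

1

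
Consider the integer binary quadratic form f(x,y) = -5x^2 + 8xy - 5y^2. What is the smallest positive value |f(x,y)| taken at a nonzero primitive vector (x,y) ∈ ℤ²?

translate: b→2 (≡-8 mod 10), so (5,-8,5)→(5,2,2)
flip: (5,2,2)→(2,-2,5)
translate: b→2 (≡-2 mod 4), so (2,-2,5)→(2,2,5)
reduced (well bottom): (2,2,5) with a≤c, −a<b≤a
well minimum |f| = |-2| = 2 (negative-definite)

2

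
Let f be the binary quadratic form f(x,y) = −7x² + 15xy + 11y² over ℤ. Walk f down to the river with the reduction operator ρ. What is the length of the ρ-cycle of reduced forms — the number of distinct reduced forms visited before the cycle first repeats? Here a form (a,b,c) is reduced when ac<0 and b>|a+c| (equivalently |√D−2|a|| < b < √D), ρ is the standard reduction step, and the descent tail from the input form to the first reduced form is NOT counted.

D = 533, ⌊√D⌋ = 23
river: ρ → (11,7,-11)
river: ρ → (-11,15,7)
river: ρ → (7,13,-13)
river: ρ → (-13,13,7)
river: ρ → (7,15,-11)
river: ρ → (-11,7,11)
river: ρ → (11,15,-7)
river: ρ → (-7,13,13)
river: ρ → (13,13,-7)
river: ρ → (-7,15,11)
ρ-cycle length = 10 (tail of 0 descent steps not counted)

10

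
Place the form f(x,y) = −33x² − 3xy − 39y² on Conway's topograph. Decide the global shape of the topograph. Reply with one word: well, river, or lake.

D = b²−4ac = (-3)² − 4·(-33)·(-39) = -5139
D < 0 ⇒ definite ⇒ every region one sign ⇒ single well

well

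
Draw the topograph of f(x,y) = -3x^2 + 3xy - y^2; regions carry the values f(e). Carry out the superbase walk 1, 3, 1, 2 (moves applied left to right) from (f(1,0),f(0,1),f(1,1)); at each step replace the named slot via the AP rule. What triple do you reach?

start (-3,-1,-1) = (f(1,0),f(0,1),f(1,1))
replace slot 1: 2·((-1)+(-1)) − (-3) = -1 → (-1,-1,-1)
replace slot 3: 2·((-1)+(-1)) − (-1) = -3 → (-1,-1,-3)
replace slot 1: 2·((-1)+(-3)) − (-1) = -7 → (-7,-1,-3)
replace slot 2: 2·((-7)+(-3)) − (-1) = -19 → (-7,-19,-3)

-7,-19,-3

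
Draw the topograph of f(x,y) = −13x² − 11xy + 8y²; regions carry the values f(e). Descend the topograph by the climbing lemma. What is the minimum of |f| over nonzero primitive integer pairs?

descent: ρ → (8,11,-13)  [lands on river]
river: ρ → (-13,15,6)
river: ρ → (6,21,-4)
river: ρ → (-4,19,11)
river: ρ → (11,3,-12)
river: ρ → (-12,21,2)
river: ρ → (2,23,-1)
river: ρ → (-1,23,2)
river: ρ → (2,21,-12)
river: ρ → (-12,3,11)
river: ρ → (11,19,-4)
river: ρ → (-4,21,6)
river: ρ → (6,15,-13)
river: ρ → (-13,11,8)
river: ρ → (8,21,-3)
river: ρ → (-3,21,8)
closes: descent 1, river 16
min |a| on river = 1

1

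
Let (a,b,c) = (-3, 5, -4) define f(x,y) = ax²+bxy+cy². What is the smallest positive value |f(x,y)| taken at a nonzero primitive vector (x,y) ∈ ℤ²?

translate: b→1 (≡-5 mod 6), so (3,-5,4)→(3,1,2)
flip: (3,1,2)→(2,-1,3)
reduced (well bottom): (2,-1,3) with a≤c, −a<b≤a
well minimum |f| = |-2| = 2 (negative-definite)

2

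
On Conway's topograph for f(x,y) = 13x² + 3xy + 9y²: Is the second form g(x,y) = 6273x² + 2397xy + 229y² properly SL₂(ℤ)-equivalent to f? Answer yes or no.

D₁ = -459, D₂ = -459
f: flip: (13,3,9)→(9,-3,13)
f: reduced (well bottom): (9,-3,13) with a≤c, −a<b≤a
g: flip: (6273,2397,229)→(229,-2397,6273)
g: translate: b→-107 (≡-2397 mod 458), so (229,-2397,6273)→(229,-107,13)
g: flip: (229,-107,13)→(13,107,229)
g: translate: b→3 (≡107 mod 26), so (13,107,229)→(13,3,9)
g: flip: (13,3,9)→(9,-3,13)
g: reduced (well bottom): (9,-3,13) with a≤c, −a<b≤a
reduced forms (9, -3, 13) vs (9, -3, 13) ⇒ equivalent

yes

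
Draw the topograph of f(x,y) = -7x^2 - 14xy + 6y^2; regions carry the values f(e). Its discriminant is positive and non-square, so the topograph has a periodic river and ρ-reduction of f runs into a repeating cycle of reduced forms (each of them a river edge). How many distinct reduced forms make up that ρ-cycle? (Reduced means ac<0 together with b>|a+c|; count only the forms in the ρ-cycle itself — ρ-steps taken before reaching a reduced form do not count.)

D = 364, ⌊√D⌋ = 19
descent: ρ → (6,14,-7)  [lands on river]
river: ρ → (-7,14,6)
river: ρ → (6,10,-11)
river: ρ → (-11,12,5)
river: ρ → (5,18,-2)
river: ρ → (-2,18,5)
river: ρ → (5,12,-11)
river: ρ → (-11,10,6)
ρ-cycle length = 8 (tail of 1 descent step not counted)

8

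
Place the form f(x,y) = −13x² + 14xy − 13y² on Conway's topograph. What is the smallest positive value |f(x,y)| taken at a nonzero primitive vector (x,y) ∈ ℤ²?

translate: b→12 (≡-14 mod 26), so (13,-14,13)→(13,12,12)
flip: (13,12,12)→(12,-12,13)
translate: b→12 (≡-12 mod 24), so (12,-12,13)→(12,12,13)
reduced (well bottom): (12,12,13) with a≤c, −a<b≤a
well minimum |f| = |-12| = 12 (negative-definite)

12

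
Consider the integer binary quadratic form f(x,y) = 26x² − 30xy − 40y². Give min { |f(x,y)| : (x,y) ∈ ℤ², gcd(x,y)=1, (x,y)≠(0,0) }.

descent: ρ → (-40,30,26)  [lands on river]
river: ρ → (26,22,-44)
river: ρ → (-44,66,4)
river: ρ → (4,70,-10)
river: ρ → (-10,70,4)
river: ρ → (4,66,-44)
river: ρ → (-44,22,26)
river: ρ → (26,30,-40)
river: ρ → (-40,50,16)
river: ρ → (16,46,-46)
river: ρ → (-46,46,16)
river: ρ → (16,50,-40)
closes: descent 1, river 12
min |a| on river = 4

4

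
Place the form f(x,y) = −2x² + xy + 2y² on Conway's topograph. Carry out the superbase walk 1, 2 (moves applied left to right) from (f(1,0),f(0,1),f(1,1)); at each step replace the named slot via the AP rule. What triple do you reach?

start (-2,2,1) = (f(1,0),f(0,1),f(1,1))
replace slot 1: 2·(2+1) − (-2) = 8 → (8,2,1)
replace slot 2: 2·(8+1) − 2 = 16 → (8,16,1)

8,16,1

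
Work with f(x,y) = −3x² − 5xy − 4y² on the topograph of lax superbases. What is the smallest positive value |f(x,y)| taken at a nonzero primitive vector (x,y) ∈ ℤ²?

translate: b→-1 (≡5 mod 6), so (3,5,4)→(3,-1,2)
flip: (3,-1,2)→(2,1,3)
reduced (well bottom): (2,1,3) with a≤c, −a<b≤a
well minimum |f| = |-2| = 2 (negative-definite)

2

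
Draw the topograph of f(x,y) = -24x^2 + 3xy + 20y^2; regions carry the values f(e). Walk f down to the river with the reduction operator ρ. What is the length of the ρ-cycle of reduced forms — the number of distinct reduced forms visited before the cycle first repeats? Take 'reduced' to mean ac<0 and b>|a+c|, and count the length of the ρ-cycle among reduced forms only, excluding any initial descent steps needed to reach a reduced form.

D = 1929, ⌊√D⌋ = 43
descent: ρ → (20,37,-7)  [lands on river]
river: ρ → (-7,33,30)
river: ρ → (30,27,-10)
river: ρ → (-10,33,21)
river: ρ → (21,9,-22)
river: ρ → (-22,35,8)
river: ρ → (8,29,-34)
river: ρ → (-34,39,3)
river: ρ → (3,39,-34)
river: ρ → (-34,29,8)
river: ρ → (8,35,-22)
river: ρ → (-22,9,21)
river: ρ → (21,33,-10)
river: ρ → (-10,27,30)
river: ρ → (30,33,-7)
river: ρ → (-7,37,20)
river: ρ → (20,43,-1)
river: ρ → (-1,43,20)
ρ-cycle length = 18 (tail of 1 descent step not counted)

18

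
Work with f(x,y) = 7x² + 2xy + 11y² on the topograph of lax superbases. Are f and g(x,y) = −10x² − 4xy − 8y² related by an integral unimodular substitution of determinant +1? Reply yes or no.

D₁ = -304, D₂ = -304
f: reduced (well bottom): (7,2,11) with a≤c, −a<b≤a
g is negative-definite; reduce −g:
−g: flip: (10,4,8)→(8,-4,10)
−g: reduced (well bottom): (8,-4,10) with a≤c, −a<b≤a
flip sign back: reduced form of g is (-8,4,-10)
reduced forms (7, 2, 11) vs (-8, 4, -10) ⇒ inequivalent

no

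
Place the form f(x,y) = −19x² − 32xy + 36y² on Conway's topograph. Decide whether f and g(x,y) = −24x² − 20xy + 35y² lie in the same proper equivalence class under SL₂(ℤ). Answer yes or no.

D₁ = 3760, D₂ = 3760
river cycle of f (length 10): (36, 32, -19), (-19, 44, 24), (24, 52, -11), (-11, 58, 9), (9, 50, -35), (-35, 20, 24), (24, 28, -31), (-31, 34, 21), (21, 50, -15), (-15, 40, 36)
river cycle of g (length 10): (35, 20, -24), (-24, 28, 31), (31, 34, -21), (-21, 50, 15), (15, 40, -36), (-36, 32, 19), (19, 44, -24), (-24, 52, 11), (11, 58, -9), (-9, 50, 35)
cycles differ ⇒ inequivalent

no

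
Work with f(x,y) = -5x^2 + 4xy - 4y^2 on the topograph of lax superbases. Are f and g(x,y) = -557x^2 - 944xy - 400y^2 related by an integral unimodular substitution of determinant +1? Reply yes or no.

D₁ = -64, D₂ = -64
f is negative-definite; reduce −f:
−f: flip: (5,-4,4)→(4,4,5)
−f: reduced (well bottom): (4,4,5) with a≤c, −a<b≤a
flip sign back: reduced form of f is (-4,-4,-5)
g is negative-definite; reduce −g:
−g: translate: b→-170 (≡944 mod 1114), so (557,944,400)→(557,-170,13)
−g: flip: (557,-170,13)→(13,170,557)
−g: translate: b→-12 (≡170 mod 26), so (13,170,557)→(13,-12,4)
−g: flip: (13,-12,4)→(4,12,13)
−g: translate: b→4 (≡12 mod 8), so (4,12,13)→(4,4,5)
−g: reduced (well bottom): (4,4,5) with a≤c, −a<b≤a
flip sign back: reduced form of g is (-4,-4,-5)
reduced forms (-4, -4, -5) vs (-4, -4, -5) ⇒ equivalent

yes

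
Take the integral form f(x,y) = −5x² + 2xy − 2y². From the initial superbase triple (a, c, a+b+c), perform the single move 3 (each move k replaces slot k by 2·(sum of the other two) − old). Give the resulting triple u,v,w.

start (-5,-2,-5) = (f(1,0),f(0,1),f(1,1))
replace slot 3: 2·((-5)+(-2)) − (-5) = -9 → (-5,-2,-9)

-5,-2,-9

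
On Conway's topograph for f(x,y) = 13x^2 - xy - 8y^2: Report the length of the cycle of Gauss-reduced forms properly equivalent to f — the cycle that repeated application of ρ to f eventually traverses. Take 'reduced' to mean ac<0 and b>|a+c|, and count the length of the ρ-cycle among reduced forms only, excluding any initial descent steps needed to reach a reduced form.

D = 417, ⌊√D⌋ = 20
descent: ρ → (-8,17,4)  [lands on river]
river: ρ → (4,15,-12)
river: ρ → (-12,9,7)
river: ρ → (7,19,-2)
river: ρ → (-2,17,16)
river: ρ → (16,15,-3)
river: ρ → (-3,15,16)
river: ρ → (16,17,-2)
river: ρ → (-2,19,7)
river: ρ → (7,9,-12)
river: ρ → (-12,15,4)
river: ρ → (4,17,-8)
river: ρ → (-8,15,6)
river: ρ → (6,9,-14)
river: ρ → (-14,19,1)
river: ρ → (1,19,-14)
river: ρ → (-14,9,6)
river: ρ → (6,15,-8)
ρ-cycle length = 18 (tail of 1 descent step not counted)

18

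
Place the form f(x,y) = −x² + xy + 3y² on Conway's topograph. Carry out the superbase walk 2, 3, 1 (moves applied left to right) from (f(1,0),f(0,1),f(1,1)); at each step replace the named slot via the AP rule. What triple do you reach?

start (-1,3,3) = (f(1,0),f(0,1),f(1,1))
replace slot 2: 2·((-1)+3) − 3 = 1 → (-1,1,3)
replace slot 3: 2·((-1)+1) − 3 = -3 → (-1,1,-3)
replace slot 1: 2·(1+(-3)) − (-1) = -3 → (-3,1,-3)

-3,1,-3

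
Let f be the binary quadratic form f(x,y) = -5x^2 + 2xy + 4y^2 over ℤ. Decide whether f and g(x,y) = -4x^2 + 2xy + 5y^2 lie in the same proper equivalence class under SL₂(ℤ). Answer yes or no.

D₁ = 84, D₂ = 84
river cycle of f (length 6): (4, 6, -3), (-3, 6, 4), (4, 2, -5), (-5, 8, 1), (1, 8, -5), (-5, 2, 4)
river cycle of g (length 6): (5, 8, -1), (-1, 8, 5), (5, 2, -4), (-4, 6, 3), (3, 6, -4), (-4, 2, 5)
cycles differ ⇒ inequivalent

no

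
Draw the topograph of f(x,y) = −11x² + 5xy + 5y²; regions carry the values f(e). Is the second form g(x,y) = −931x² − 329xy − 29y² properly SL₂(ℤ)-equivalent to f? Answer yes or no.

D₁ = 245, D₂ = 245
river cycle of f (length 2): (5, 15, -1), (-1, 15, 5)
river cycle of g (length 2): (-1, 15, 5), (5, 15, -1)
cycles coincide ⇒ equivalent

yes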